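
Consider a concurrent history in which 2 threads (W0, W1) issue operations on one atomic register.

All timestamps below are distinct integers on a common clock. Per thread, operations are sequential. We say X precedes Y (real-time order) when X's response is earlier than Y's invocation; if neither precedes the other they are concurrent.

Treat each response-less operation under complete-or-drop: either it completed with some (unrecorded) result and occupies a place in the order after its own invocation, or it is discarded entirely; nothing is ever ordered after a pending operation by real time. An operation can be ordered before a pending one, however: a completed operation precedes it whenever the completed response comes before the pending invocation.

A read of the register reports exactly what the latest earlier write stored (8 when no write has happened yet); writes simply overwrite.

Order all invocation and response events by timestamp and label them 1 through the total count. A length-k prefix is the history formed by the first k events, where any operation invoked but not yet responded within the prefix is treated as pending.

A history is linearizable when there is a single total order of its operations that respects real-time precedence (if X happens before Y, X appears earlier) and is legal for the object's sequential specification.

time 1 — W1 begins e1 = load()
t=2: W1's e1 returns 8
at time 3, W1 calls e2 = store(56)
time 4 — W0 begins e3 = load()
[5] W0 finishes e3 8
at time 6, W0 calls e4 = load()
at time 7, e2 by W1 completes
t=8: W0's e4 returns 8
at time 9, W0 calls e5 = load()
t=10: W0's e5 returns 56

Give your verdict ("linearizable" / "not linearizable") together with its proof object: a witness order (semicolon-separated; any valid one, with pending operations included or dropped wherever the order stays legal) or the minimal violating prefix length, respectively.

linearizable — witness: e1; e3; e4; e2; e5

step 1: e1 load() → 8 — value 8
step 2: e3 load() → 8 — value 8
step 3: e4 load() → 8 — value 8
step 4: e2 store(56) — value 56
step 5: e5 load() → 56 — value 56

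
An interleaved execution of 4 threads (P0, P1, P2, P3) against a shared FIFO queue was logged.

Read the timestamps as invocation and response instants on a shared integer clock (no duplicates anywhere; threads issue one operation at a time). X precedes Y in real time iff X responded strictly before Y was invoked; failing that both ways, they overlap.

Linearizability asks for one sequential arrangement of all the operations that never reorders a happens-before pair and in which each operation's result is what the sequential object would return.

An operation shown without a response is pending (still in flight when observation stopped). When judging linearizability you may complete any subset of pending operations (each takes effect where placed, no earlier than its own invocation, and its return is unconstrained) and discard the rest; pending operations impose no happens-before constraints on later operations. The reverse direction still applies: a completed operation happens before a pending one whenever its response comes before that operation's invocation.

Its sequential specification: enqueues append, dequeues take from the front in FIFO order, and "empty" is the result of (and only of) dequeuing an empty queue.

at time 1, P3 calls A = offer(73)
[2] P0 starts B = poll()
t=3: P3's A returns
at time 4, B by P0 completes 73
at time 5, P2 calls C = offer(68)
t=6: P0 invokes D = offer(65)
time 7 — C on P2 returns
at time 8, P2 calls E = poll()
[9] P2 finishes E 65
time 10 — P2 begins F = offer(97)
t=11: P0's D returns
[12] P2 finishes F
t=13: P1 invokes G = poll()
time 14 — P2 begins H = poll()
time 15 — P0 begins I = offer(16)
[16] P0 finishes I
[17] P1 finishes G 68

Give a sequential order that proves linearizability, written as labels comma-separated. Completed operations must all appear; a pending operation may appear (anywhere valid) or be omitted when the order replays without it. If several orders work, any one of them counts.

after step 1 (A offer(73)): queue <73>
after step 2 (B poll() → 73): queue <>
after step 3 (D offer(65)): queue <65>
after step 4 (C offer(68)): queue <65,68>
after step 5 (E poll() → 65): queue <68>
after step 6 (F offer(97)): queue <68,97>
after step 7 (G poll() → 68): queue <97>
after step 8 (H poll() (pending, included)): queue <>
after step 9 (I offer(16)): queue <16>

A, B, D, C, E, F, G, H, I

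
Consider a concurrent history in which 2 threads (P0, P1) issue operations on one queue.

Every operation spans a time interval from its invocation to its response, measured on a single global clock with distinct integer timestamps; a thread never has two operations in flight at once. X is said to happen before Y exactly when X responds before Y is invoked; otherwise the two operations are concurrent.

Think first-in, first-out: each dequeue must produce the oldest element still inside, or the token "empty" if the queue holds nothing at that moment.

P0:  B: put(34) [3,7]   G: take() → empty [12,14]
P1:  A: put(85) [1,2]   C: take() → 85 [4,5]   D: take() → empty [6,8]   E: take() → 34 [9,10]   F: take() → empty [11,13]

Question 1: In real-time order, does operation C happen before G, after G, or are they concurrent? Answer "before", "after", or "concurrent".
before

C spans [4,5], G spans [12,14]
resp(C)=5 < inv(G)=12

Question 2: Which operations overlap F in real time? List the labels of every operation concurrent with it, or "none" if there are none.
G

F spans [11,13]; an op avoiding the whole window 11..13 is ordered, any other is concurrent
A [1,2]: before
B [3,7]: before
C [4,5]: before
D [6,8]: before
E [9,10]: before
G [12,14]: concurrent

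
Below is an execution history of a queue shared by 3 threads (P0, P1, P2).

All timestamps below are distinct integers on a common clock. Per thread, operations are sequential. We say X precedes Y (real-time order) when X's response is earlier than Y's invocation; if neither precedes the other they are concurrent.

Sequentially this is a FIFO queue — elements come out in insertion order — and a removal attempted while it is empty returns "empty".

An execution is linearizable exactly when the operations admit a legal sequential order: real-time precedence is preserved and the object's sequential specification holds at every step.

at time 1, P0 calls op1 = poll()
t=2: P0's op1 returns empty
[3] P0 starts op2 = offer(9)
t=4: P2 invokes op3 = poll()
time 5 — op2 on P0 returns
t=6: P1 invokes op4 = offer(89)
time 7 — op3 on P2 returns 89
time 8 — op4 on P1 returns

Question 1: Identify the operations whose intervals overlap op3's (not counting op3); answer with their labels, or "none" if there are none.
op2, op4

overlap test against op3 [4,7]: concurrent iff the interval meets 4..7
op1 [1,2]: before
op2 [3,5]: concurrent
op4 [6,8]: concurrent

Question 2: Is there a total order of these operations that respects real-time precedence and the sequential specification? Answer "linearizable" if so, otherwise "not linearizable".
not linearizable

already the first 7 events (up to op3's response at time 7) admit no linearization; the first 6 still do
every one of the 2 real-time-consistent orders over 3 completed queue ops fails the sequential spec
include/drop combinations of the 1 pending operation (op4) were all tried; none helps
one such order, op1, op2, op3 (pending dropped), breaks at step 3 where op3 poll() → 89 is illegal
one such order, op1, op3, op2 (pending dropped), breaks at step 2 where op3 poll() → 89 is illegal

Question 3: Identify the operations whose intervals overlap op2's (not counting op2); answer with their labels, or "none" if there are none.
op3

concurrent with op2 ([3,5]): every op whose interval crosses 3..5
op1 [1,2]: before
op3 [4,7]: concurrent
op4 [6,8]: after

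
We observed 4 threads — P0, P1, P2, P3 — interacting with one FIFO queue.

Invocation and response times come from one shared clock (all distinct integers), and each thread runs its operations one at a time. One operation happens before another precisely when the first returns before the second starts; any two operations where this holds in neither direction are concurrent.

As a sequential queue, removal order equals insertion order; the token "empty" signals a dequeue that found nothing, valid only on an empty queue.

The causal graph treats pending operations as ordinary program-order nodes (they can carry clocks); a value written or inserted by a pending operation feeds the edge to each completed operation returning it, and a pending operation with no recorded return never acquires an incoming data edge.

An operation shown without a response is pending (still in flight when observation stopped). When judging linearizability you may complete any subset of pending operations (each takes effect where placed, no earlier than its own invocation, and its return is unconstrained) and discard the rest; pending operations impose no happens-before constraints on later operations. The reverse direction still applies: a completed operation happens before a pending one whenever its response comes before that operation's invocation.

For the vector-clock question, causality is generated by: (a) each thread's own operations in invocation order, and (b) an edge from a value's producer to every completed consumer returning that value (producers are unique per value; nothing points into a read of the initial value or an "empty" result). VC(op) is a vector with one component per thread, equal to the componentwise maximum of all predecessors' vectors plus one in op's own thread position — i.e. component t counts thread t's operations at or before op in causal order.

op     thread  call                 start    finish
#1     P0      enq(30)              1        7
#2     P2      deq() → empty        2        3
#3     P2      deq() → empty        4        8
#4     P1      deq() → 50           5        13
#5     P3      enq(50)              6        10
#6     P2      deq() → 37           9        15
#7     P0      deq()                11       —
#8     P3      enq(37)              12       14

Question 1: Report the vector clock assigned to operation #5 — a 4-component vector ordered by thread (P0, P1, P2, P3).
Answer: (0, 0, 0, 1)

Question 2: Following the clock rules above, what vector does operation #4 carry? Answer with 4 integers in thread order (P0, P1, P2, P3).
Answer: (0, 1, 0, 1)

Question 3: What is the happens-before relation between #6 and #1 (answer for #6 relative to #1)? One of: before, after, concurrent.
Answer: after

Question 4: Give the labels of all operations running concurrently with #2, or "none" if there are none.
Answer: #1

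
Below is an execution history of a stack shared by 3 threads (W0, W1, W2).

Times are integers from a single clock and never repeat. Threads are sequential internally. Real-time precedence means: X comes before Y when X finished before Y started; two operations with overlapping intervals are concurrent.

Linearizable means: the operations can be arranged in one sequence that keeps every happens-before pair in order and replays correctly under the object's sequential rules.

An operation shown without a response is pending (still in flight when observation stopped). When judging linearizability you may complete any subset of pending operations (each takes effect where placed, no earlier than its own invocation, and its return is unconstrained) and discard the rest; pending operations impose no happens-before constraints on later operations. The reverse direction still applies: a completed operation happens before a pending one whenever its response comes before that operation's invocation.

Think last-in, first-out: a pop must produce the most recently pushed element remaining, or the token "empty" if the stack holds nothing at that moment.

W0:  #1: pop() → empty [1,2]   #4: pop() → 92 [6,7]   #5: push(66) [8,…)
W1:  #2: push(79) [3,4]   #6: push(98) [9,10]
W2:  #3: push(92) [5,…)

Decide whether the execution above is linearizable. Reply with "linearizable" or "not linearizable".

one valid linearization: #1, #2, #3, #4, #5, #6
step 1: #1 pop() → empty — stack <>
step 2: #2 push(79) — stack <79>
step 3: #3 push(92) (pending, included) — stack <79,92>
step 4: #4 pop() → 92 — stack <79>
step 5: #5 push(66) (pending, included) — stack <79,66>
step 6: #6 push(98) — stack <79,66,98>

linearizable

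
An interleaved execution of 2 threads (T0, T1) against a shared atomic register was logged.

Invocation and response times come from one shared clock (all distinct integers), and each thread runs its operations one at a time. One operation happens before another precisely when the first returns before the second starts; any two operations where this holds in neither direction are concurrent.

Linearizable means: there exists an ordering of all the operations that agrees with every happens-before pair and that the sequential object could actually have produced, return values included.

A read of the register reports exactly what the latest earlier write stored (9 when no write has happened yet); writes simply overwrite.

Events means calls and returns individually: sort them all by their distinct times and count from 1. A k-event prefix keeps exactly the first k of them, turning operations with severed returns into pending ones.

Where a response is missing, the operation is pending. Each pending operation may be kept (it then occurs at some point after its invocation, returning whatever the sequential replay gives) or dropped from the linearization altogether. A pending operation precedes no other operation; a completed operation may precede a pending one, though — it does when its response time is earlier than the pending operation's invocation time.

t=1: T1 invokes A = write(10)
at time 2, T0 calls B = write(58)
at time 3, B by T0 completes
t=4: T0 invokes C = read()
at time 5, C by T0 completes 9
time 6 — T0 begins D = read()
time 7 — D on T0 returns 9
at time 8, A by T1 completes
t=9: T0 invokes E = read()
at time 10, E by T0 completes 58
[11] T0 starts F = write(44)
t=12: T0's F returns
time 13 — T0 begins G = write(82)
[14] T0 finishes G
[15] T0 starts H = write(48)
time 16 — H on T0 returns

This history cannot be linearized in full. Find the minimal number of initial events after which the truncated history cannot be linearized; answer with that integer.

events 1..4 are linearizable, e.g. via A, B:
step 1: A write(10) (pending, included) — value 10
step 2: B write(58) — value 58
with event 5 included (C responding at time 5), all real-time-consistent orders fail
no completion choice of the 1 pending operation (A) rescues it — every subset was tried
take B, C (pending dropped): step 2 already fails, because C read() → 9 cannot occur there

5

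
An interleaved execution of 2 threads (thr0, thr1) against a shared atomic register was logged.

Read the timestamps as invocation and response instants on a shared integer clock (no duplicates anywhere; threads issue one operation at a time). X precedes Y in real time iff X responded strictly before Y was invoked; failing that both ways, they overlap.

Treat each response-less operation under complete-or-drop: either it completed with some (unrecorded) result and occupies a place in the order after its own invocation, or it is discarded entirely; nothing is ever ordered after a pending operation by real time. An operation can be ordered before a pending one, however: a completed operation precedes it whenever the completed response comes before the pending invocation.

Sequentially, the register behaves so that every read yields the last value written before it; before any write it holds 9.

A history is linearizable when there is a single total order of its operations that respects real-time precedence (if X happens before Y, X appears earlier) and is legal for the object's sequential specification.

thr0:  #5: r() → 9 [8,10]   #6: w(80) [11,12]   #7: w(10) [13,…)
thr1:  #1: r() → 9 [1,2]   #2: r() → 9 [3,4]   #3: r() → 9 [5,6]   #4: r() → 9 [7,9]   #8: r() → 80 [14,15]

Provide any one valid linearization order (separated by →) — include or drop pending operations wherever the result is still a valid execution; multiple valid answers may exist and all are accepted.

#1 → #2 → #3 → #4 → #5 → #6 → #8

after step 1 (#1 r() → 9): value 9
after step 2 (#2 r() → 9): value 9
after step 3 (#3 r() → 9): value 9
after step 4 (#4 r() → 9): value 9
after step 5 (#5 r() → 9): value 9
after step 6 (#6 w(80)): value 80
after step 7 (#8 r() → 80): value 80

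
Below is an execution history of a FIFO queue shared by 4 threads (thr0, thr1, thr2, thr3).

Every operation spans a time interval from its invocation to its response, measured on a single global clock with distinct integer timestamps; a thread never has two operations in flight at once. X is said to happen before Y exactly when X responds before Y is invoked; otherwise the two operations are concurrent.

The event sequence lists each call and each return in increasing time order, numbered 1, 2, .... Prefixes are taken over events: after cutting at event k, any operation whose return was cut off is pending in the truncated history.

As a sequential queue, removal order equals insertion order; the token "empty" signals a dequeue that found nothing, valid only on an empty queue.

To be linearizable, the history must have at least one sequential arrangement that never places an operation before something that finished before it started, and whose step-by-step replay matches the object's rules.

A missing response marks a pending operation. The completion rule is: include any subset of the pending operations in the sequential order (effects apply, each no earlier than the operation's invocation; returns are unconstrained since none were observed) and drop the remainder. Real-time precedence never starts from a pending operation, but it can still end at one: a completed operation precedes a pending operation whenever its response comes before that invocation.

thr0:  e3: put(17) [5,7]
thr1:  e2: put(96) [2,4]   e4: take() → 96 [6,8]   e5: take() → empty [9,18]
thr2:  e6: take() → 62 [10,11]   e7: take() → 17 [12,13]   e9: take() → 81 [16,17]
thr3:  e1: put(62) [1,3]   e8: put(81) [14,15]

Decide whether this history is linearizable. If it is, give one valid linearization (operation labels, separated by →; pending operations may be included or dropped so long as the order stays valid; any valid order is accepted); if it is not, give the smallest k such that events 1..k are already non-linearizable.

step 1: e2 put(96) — queue <96>
step 2: e1 put(62) — queue <96,62>
step 3: e3 put(17) — queue <96,62,17>
step 4: e4 take() → 96 — queue <62,17>
step 5: e6 take() → 62 — queue <17>
step 6: e7 take() → 17 — queue <>
step 7: e5 take() → empty — queue <>
step 8: e8 put(81) — queue <81>
step 9: e9 take() → 81 — queue <>

linearizable — witness: e2 → e1 → e3 → e4 → e6 → e7 → e5 → e8 → e9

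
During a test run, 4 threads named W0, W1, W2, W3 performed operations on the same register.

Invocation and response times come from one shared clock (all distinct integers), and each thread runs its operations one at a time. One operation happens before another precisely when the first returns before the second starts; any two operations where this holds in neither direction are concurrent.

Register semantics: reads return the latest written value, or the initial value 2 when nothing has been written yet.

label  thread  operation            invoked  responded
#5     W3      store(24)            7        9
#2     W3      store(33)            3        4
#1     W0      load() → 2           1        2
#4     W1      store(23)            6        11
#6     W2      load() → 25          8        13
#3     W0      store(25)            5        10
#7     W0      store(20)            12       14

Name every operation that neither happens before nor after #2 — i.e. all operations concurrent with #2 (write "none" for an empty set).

none

#2 spans [3,4]: anything still running between times 3 and 4 counts as concurrent
#1 [1,2]: before
#3 [5,10]: after
#4 [6,11]: after
#5 [7,9]: after
#6 [8,13]: after
#7 [12,14]: after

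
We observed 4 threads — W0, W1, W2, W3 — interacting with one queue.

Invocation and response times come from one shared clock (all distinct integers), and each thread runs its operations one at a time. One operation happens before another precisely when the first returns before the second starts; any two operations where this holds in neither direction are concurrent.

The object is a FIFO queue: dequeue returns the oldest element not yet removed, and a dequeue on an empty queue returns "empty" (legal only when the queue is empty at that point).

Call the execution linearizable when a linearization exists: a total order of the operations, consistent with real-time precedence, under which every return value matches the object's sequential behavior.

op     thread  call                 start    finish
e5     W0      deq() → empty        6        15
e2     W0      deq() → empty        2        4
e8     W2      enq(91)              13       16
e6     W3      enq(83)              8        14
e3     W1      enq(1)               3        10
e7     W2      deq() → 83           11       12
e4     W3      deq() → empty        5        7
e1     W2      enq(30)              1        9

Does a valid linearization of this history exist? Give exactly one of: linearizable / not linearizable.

linearizable

a witness: e2, e4, e5, e6, e1, e3, e7, e8
after step 1 (e2 deq() → empty): queue <>
after step 2 (e4 deq() → empty): queue <>
after step 3 (e5 deq() → empty): queue <>
after step 4 (e6 enq(83)): queue <83>
after step 5 (e1 enq(30)): queue <83,30>
after step 6 (e3 enq(1)): queue <83,30,1>
after step 7 (e7 deq() → 83): queue <30,1>
after step 8 (e8 enq(91)): queue <30,1,91>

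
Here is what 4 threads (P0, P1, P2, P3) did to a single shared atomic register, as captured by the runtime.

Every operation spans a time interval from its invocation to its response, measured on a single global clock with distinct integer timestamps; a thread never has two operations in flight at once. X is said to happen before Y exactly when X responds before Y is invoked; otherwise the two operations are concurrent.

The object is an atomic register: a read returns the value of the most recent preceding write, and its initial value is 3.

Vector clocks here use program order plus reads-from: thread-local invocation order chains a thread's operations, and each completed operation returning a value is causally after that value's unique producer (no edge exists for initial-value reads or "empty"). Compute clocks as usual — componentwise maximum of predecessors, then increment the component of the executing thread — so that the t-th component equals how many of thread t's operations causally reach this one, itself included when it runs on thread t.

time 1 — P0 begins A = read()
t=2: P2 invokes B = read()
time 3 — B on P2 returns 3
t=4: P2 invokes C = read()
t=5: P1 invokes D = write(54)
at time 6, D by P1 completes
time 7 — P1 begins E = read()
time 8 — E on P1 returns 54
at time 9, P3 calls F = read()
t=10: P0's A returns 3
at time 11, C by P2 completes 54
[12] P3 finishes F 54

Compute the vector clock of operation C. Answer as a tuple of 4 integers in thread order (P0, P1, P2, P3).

VC(B, invoked at 2): no causal predecessors; +1 on P2 → (0, 0, 1, 0)
VC(D, invoked at 5): no causal predecessors; +1 on P1 → (0, 1, 0, 0)
VC(A, invoked at 1): no causal predecessors; +1 on P0 → (1, 0, 0, 0)
F (invocation 9): componentwise max over VC(D)=(0, 1, 0, 0), +1 at P3, giving (0, 1, 0, 1)
E (invocation 7): componentwise max over VC(D)=(0, 1, 0, 0), +1 at P1, giving (0, 2, 0, 0)
C (invocation 4): componentwise max over VC(B)=(0, 0, 1, 0), VC(D)=(0, 1, 0, 0), +1 at P2, giving (0, 1, 2, 0)
target: VC(C) = (0, 1, 2, 0)

(0, 1, 2, 0)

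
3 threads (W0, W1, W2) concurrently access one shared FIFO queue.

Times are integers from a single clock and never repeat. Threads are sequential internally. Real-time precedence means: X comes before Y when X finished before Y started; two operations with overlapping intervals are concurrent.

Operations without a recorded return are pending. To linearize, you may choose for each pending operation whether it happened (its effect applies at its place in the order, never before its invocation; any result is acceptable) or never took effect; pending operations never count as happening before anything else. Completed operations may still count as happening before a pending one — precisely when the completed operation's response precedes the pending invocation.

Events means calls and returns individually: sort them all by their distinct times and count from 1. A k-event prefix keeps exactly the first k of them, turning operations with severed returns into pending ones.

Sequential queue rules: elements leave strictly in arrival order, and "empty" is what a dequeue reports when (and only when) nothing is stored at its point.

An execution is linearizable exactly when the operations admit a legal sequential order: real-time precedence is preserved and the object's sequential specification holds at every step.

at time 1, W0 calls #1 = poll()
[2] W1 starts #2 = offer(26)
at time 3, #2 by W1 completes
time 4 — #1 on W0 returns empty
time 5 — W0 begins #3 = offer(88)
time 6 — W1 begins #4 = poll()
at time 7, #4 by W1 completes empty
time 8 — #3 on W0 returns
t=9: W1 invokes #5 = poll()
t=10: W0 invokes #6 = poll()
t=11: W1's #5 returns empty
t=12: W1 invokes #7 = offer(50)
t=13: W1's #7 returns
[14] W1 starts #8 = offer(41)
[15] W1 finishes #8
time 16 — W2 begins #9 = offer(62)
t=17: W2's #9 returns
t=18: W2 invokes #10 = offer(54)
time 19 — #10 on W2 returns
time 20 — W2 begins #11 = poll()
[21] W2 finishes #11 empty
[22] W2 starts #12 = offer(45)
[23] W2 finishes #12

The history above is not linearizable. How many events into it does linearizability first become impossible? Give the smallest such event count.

7

events 1..6 are linearizable, e.g. via #1, #2:
after step 1 (#1 poll() → empty): queue <>
after step 2 (#2 offer(26)): queue <26>
once event 7 joins (#4's response, time 7), exhaustive search finds no witness
no completion choice of the 1 pending operation (#3) rescues it — every subset was tried
sample order #1, #2, #4 (pending dropped) stalls at step 3 — #4 poll() → empty has no legal effect
sample order #2, #1, #4 (pending dropped) stalls at step 2 — #1 poll() → empty has no legal effect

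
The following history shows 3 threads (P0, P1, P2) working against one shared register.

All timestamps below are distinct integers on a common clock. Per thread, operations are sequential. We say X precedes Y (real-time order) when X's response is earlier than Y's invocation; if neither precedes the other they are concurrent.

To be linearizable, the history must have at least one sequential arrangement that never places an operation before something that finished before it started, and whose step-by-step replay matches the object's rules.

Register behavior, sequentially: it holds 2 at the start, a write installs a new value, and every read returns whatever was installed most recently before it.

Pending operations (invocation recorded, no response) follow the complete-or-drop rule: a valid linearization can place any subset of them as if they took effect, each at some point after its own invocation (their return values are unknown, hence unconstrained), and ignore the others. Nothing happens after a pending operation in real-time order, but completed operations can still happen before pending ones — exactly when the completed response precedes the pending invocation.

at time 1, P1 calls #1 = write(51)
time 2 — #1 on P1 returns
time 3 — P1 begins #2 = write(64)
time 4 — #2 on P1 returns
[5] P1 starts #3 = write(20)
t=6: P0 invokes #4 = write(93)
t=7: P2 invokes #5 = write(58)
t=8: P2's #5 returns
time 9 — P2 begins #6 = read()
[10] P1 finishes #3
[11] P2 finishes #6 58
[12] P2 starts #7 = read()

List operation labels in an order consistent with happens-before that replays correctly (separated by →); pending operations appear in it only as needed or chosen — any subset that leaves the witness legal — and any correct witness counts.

after step 1 (#1 write(51)): value 51
after step 2 (#2 write(64)): value 64
after step 3 (#3 write(20)): value 20
after step 4 (#4 write(93) (pending, included)): value 93
after step 5 (#5 write(58)): value 58
after step 6 (#6 read() → 58): value 58

#1 → #2 → #3 → #4 → #5 → #6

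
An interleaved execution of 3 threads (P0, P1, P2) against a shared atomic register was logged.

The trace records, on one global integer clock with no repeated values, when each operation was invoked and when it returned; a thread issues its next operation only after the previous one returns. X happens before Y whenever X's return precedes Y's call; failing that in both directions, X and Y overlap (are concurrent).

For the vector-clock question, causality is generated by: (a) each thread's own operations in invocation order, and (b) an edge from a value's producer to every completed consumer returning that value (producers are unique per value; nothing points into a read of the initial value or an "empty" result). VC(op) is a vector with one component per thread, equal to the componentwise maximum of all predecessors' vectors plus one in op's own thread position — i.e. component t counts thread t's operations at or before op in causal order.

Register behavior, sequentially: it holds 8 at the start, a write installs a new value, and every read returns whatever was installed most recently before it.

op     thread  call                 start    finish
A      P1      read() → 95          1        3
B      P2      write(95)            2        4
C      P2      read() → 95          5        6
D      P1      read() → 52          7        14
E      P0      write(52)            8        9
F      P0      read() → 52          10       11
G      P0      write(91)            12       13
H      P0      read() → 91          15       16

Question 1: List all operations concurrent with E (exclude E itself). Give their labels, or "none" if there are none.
Answer: D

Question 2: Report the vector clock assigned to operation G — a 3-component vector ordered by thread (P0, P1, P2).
Answer: (3, 0, 0)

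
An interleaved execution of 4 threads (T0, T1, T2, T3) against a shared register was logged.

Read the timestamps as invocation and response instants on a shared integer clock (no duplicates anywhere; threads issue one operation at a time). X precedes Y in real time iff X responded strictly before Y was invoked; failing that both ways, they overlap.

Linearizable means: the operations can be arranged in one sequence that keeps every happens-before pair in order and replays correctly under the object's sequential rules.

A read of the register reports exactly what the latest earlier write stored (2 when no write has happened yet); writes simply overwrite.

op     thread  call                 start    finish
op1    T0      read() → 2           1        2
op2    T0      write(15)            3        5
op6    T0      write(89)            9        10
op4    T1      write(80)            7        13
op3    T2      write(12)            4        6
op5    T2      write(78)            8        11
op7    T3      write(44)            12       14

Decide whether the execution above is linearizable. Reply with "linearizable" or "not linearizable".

witness order: op1, op2, op3, op4, op5, op6, op7
step 1: op1 read() → 2 — value 2
step 2: op2 write(15) — value 15
step 3: op3 write(12) — value 12
step 4: op4 write(80) — value 80
step 5: op5 write(78) — value 78
step 6: op6 write(89) — value 89
step 7: op7 write(44) — value 44

linearizable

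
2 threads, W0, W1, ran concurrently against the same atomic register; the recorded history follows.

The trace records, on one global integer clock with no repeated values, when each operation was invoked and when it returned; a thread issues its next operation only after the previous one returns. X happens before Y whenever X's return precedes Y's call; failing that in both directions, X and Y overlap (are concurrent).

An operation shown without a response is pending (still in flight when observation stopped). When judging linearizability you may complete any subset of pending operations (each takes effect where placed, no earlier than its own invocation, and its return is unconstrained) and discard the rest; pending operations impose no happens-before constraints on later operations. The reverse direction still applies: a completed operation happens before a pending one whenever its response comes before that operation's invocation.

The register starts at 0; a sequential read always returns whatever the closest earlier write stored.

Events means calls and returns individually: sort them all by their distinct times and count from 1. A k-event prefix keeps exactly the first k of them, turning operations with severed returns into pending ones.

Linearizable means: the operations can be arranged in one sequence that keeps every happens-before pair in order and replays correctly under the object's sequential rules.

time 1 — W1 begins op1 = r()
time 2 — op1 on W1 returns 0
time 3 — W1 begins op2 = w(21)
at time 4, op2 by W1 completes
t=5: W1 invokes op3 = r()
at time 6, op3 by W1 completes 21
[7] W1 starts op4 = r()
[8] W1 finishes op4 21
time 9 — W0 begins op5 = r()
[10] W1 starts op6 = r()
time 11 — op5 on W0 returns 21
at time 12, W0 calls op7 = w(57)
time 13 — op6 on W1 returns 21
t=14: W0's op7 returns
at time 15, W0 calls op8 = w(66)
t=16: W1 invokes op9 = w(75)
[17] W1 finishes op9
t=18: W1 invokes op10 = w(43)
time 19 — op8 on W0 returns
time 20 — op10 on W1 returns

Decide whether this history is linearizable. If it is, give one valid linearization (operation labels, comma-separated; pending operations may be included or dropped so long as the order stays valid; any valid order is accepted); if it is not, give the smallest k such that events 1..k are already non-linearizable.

linearizable — witness: op1, op2, op3, op4, op5, op6, op7, op8, op9, op10

after step 1 (op1 r() → 0): value 0
after step 2 (op2 w(21)): value 21
after step 3 (op3 r() → 21): value 21
after step 4 (op4 r() → 21): value 21
after step 5 (op5 r() → 21): value 21
after step 6 (op6 r() → 21): value 21
after step 7 (op7 w(57)): value 57
after step 8 (op8 w(66)): value 66
after step 9 (op9 w(75)): value 75
after step 10 (op10 w(43)): value 43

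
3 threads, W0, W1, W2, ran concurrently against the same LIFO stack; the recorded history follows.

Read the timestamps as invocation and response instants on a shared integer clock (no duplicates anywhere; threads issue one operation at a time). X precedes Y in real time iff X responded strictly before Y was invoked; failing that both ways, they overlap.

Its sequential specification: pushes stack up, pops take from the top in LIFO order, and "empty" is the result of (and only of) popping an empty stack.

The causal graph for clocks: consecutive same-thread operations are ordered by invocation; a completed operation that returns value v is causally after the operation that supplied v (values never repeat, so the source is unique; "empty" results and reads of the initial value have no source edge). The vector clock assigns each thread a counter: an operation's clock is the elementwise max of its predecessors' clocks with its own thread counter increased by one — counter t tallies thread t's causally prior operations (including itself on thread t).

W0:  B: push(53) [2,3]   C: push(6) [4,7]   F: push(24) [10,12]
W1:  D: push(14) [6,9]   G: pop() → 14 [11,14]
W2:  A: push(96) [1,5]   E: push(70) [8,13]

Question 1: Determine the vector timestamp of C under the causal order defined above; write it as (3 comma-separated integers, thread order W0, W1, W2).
Answer: (2, 0, 0)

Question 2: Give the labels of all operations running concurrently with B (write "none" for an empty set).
Answer: A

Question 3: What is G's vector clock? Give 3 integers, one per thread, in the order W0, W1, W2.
Answer: (0, 2, 0)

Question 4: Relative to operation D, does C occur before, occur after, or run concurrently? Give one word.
Answer: concurrent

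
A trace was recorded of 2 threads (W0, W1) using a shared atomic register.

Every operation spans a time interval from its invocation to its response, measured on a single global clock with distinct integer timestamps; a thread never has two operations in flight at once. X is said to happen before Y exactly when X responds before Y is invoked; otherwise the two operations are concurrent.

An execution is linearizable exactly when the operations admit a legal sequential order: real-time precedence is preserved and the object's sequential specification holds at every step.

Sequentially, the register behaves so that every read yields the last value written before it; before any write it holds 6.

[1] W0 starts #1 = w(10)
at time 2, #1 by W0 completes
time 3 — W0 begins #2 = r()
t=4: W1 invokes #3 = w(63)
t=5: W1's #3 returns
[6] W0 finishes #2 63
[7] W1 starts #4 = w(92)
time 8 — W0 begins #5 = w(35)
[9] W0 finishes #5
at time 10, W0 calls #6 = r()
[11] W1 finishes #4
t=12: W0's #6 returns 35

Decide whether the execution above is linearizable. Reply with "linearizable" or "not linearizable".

witness order: #1, #3, #2, #4, #5, #6
step 1: #1 w(10) — value 10
step 2: #3 w(63) — value 63
step 3: #2 r() → 63 — value 63
step 4: #4 w(92) — value 92
step 5: #5 w(35) — value 35
step 6: #6 r() → 35 — value 35

linearizable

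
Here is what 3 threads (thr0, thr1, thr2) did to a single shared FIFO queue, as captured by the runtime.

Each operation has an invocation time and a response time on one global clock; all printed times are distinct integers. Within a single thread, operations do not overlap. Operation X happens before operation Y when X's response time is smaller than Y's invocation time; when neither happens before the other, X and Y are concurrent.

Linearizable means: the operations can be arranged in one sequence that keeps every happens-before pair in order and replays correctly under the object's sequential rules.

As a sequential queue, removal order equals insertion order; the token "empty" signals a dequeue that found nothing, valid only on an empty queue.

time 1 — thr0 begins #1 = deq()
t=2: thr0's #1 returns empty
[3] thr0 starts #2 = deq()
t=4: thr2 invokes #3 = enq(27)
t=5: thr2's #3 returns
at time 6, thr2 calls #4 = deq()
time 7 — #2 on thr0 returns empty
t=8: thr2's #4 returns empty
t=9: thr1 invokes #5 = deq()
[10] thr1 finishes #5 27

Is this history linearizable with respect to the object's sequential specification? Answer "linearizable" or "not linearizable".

events 1..7 are fine; event 8 — the response of #4 at time 8 — makes the prefix non-linearizable
4 completed operations, 3 real-time-consistent orders — every FIFO queue replay fails
e.g. #1, #2, #3, #4: illegal at step 4, since #4 deq() → empty cannot apply there
e.g. #1, #3, #2, #4: illegal at step 3, since #2 deq() → empty cannot apply there

not linearizable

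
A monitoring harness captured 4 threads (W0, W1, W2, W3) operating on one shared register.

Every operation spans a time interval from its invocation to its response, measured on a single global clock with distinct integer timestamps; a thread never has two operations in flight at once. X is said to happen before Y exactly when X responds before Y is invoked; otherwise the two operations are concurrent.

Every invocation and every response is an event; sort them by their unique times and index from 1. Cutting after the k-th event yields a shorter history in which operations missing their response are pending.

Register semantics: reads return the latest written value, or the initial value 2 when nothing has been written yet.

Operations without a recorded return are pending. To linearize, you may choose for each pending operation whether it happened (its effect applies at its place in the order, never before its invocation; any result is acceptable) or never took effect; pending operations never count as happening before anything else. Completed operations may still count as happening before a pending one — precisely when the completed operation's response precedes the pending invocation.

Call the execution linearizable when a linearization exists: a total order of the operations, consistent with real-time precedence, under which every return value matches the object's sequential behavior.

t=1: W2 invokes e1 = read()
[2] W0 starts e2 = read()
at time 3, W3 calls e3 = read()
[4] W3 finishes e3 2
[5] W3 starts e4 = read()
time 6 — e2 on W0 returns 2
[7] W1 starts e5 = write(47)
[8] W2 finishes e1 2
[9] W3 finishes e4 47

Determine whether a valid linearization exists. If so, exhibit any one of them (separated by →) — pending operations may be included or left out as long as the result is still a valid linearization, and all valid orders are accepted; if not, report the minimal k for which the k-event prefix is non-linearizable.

linearizable — witness: e1 → e2 → e3 → e5 → e4

step 1: e1 read() → 2 — value 2
step 2: e2 read() → 2 — value 2
step 3: e3 read() → 2 — value 2
step 4: e5 write(47) (pending, included) — value 47
step 5: e4 read() → 47 — value 47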